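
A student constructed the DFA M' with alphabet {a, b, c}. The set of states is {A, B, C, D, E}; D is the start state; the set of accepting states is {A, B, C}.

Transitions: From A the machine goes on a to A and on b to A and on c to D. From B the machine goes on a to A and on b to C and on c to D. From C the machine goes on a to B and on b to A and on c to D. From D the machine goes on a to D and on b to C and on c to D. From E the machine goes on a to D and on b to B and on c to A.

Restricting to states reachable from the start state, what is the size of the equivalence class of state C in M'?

First remove the unreachable states {E}; 4 states remain.
Initial partition by acceptance: {A,B,C} | {D}.
Stable partition: {A,B,C} | {D} — 2 equivalence classes.
The equivalence class containing C is {A,B,C}, of size 3.

3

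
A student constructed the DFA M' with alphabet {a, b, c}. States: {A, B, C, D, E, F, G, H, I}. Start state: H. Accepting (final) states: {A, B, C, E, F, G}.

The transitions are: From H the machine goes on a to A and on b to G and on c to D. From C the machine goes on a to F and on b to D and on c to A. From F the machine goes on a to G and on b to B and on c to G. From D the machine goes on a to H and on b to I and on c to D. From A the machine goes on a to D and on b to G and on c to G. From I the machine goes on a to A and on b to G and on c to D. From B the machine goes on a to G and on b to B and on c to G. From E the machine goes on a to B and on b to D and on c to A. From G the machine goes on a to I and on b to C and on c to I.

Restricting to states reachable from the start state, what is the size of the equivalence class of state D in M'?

1

Reachable states from the start: {A,B,C,D,F,G,H,I}. Unreachable: {E} — drop them.
Initial partition by acceptance: {A,B,C,F,G} | {D,H,I}.
Split {A,B,C,F,G} by δ(·,a) → {B,C,F} and {A,G}.
Split {B,C,F} by δ(·,a) → {B,F} and {C}.
Split {D,H,I} by δ(·,a) → {H,I} and {D}.
Refine {A,G} on symbol a: members go to different blocks, giving {A} and {G}.
The partition is now stable with 6 blocks: {B,F} | {H,I} | {A} | {C} | {D} | {G}.
State D belongs to the block {D}, which has 1 states.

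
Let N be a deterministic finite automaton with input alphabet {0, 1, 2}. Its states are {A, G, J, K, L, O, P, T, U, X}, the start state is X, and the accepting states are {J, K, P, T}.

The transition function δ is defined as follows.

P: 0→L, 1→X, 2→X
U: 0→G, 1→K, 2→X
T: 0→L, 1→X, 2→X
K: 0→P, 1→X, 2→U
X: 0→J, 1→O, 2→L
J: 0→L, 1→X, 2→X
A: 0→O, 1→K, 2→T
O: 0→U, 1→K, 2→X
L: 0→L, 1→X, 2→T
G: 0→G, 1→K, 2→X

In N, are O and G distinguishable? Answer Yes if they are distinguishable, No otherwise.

First remove the unreachable states {A}; 9 states remain.
P0 = {J,K,P,T} | {G,L,O,U,X}.
Refine {J,K,P,T} on symbol 0: members go to different blocks, giving {J,P,T} and {K}.
Refine {G,L,O,U,X} on symbol 0: members go to different blocks, giving {G,L,O,U} and {X}.
Refine {G,L,O,U} on symbol 1: members go to different blocks, giving {G,O,U} and {L}.
The partition is now stable with 5 blocks: {J,P,T} | {G,O,U} | {K} | {X} | {L}.
O and G lie in the same block of the stable partition, so they are equivalent — no string distinguishes them.

No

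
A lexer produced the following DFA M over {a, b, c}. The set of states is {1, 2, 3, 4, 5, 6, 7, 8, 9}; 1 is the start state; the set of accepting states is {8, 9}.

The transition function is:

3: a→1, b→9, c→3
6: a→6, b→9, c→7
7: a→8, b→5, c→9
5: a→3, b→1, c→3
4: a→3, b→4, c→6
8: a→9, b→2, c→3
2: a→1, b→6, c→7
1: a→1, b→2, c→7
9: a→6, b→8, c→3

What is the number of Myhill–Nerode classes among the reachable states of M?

First remove the unreachable states {4}; 8 states remain.
Initial partition by acceptance: {8,9} | {1,2,3,5,6,7}.
Refine {8,9} on symbol a: members go to different blocks, giving {8} and {9}.
Refine {1,2,3,5,6,7} on symbol a: members go to different blocks, giving {1,2,3,5,6} and {7}.
On input b, block {1,2,3,5,6} splits into {1,2,5} and {3,6}.
Split {1,2,5} by δ(·,a) → {1,2} and {5}.
On input b, block {1,2} splits into {1} and {2}.
On input a, block {3,6} splits into {3} and {6}.
The partition is now stable with 8 blocks: {8} | {1} | {9} | {7} | {3} | {5} | {2} | {6}.

8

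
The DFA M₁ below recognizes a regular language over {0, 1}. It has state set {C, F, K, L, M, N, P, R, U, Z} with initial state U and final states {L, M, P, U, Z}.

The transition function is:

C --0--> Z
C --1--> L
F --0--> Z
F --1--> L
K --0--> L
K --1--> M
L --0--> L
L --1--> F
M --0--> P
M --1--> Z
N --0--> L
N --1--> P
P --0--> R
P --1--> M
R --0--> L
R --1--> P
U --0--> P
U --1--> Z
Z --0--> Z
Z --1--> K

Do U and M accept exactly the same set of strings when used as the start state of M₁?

Reachable states from the start: {F,K,L,M,P,R,U,Z}. Unreachable: {C,N} — drop them.
P0 = {L,M,P,U,Z} | {F,K,R}.
Refine {L,M,P,U,Z} on symbol 0: members go to different blocks, giving {L,M,U,Z} and {P}.
Split {L,M,U,Z} by δ(·,0) → {M,U} and {L,Z}.
Refine {F,K,R} on symbol 1: members go to different blocks, giving {K} and {F} and {R}.
Split {L,Z} by δ(·,1) → {Z} and {L}.
Stable partition: {M,U} | {K} | {P} | {Z} | {F} | {R} | {L} — 7 equivalence classes.
U and M lie in the same block of the stable partition, so they are equivalent — no string distinguishes them.

Yes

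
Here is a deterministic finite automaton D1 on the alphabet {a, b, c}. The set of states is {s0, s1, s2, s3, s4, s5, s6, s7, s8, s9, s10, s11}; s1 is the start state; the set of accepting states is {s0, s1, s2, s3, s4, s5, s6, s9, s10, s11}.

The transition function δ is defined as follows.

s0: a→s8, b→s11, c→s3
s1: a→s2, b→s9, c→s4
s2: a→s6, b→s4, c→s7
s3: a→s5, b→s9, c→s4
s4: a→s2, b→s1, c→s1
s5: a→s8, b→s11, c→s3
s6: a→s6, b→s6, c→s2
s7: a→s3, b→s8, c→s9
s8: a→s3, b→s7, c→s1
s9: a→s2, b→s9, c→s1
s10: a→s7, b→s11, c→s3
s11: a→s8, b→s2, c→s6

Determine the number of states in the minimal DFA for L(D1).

States {s0,s10} cannot be reached from the start state, so discard them.
Initial partition by acceptance: {s1,s2,s3,s4,s5,s6,s9,s11} | {s7,s8}.
On input a, block {s1,s2,s3,s4,s5,s6,s9,s11} splits into {s1,s2,s3,s4,s6,s9} and {s5,s11}.
Split {s1,s2,s3,s4,s6,s9} by δ(·,a) → {s1,s2,s4,s6,s9} and {s3}.
Refine {s1,s2,s4,s6,s9} on symbol c: members go to different blocks, giving {s1,s4,s6,s9} and {s2}.
On input a, block {s1,s4,s6,s9} splits into {s1,s4,s9} and {s6}.
Refine {s5,s11} on symbol b: members go to different blocks, giving {s5} and {s11}.
Stable partition: {s1,s4,s9} | {s7,s8} | {s5} | {s3} | {s2} | {s6} | {s11} — 7 equivalence classes.

7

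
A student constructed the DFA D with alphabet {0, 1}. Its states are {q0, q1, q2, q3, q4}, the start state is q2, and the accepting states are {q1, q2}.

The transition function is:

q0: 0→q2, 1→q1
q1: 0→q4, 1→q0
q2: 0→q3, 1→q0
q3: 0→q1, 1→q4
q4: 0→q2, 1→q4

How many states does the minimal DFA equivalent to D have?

Start with accepting vs non-accepting: {q1,q2} | {q0,q3,q4}.
On input 1, block {q0,q3,q4} splits into {q3,q4} and {q0}.
No further refinement is possible. Final partition (3 blocks): {q1,q2} | {q3,q4} | {q0}.

3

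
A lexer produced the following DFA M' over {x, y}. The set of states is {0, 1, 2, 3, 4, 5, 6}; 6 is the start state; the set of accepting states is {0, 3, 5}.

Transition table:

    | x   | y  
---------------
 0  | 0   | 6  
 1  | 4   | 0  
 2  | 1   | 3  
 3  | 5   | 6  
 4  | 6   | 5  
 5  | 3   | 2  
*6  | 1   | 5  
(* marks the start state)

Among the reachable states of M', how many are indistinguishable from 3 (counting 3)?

All states are reachable from the start state.
Start with accepting vs non-accepting: {0,3,5} | {1,2,4,6}.
Stable partition: {0,3,5} | {1,2,4,6} — 2 equivalence classes.
State 3 belongs to the block {0,3,5}, which has 3 states.

3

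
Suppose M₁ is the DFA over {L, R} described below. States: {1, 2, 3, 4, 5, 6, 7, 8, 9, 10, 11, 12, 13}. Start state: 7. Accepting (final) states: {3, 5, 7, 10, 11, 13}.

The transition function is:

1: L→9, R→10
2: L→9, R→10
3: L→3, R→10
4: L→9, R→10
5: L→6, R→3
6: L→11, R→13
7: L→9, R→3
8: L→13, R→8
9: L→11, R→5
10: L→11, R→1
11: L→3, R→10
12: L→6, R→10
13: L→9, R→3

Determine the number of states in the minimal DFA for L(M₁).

Reachable states from the start: {1,3,5,6,7,9,10,11,13}. Unreachable: {2,4,8,12} — drop them.
Start with accepting vs non-accepting: {3,5,7,10,11,13} | {1,6,9}.
Refine {3,5,7,10,11,13} on symbol L: members go to different blocks, giving {3,10,11} and {5,7,13}.
On input R, block {3,10,11} splits into {3,11} and {10}.
Refine {1,6,9} on symbol L: members go to different blocks, giving {6,9} and {1}.
The partition is now stable with 5 blocks: {3,11} | {6,9} | {5,7,13} | {10} | {1}.

5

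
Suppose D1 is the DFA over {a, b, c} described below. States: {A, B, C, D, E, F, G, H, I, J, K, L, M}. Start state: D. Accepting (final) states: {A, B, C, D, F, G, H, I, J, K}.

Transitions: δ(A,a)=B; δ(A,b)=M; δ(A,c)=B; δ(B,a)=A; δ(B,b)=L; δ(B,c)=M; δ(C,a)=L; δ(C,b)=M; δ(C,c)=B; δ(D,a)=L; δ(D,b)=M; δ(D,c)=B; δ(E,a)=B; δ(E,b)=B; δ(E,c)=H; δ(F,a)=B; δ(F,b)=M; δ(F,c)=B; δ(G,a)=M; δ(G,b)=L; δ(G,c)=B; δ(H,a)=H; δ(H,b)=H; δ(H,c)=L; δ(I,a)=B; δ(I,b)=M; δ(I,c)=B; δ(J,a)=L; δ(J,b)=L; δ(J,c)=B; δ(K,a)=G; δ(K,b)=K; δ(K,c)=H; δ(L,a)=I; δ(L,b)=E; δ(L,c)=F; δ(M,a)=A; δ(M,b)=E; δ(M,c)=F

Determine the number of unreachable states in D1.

4

BFS from D reaches {A, B, D, E, F, H, I, L, M}; the 4 state(s) C, G, J, K are never visited.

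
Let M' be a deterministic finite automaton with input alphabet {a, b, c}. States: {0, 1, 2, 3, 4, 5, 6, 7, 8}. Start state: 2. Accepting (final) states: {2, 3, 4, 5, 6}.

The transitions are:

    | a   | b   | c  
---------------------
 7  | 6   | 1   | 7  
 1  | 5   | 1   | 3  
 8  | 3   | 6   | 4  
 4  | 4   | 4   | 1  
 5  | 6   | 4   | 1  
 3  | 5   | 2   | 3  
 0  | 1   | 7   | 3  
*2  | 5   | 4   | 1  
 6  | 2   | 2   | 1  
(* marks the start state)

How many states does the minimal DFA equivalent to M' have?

Reachable states from the start: {1,2,3,4,5,6}. Unreachable: {0,7,8} — drop them.
Start with accepting vs non-accepting: {2,3,4,5,6} | {1}.
Split {2,3,4,5,6} by δ(·,c) → {2,4,5,6} and {3}.
The partition is now stable with 3 blocks: {2,4,5,6} | {1} | {3}.

3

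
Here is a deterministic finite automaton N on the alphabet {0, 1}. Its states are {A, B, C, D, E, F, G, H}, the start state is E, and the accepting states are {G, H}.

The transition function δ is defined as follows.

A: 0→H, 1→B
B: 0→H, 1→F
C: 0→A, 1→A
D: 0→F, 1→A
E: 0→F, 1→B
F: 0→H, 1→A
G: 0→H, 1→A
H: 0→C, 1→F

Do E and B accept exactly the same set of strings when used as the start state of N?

Reachable states from the start: {A,B,C,E,F,H}. Unreachable: {D,G} — drop them.
Initial partition by acceptance: {H} | {A,B,C,E,F}.
Refine {A,B,C,E,F} on symbol 0: members go to different blocks, giving {A,B,F} and {C,E}.
No further refinement is possible. Final partition (3 blocks): {H} | {A,B,F} | {C,E}.
E and B end up in different blocks, so they are distinguishable. For instance, the string '0' is accepted from only B.

No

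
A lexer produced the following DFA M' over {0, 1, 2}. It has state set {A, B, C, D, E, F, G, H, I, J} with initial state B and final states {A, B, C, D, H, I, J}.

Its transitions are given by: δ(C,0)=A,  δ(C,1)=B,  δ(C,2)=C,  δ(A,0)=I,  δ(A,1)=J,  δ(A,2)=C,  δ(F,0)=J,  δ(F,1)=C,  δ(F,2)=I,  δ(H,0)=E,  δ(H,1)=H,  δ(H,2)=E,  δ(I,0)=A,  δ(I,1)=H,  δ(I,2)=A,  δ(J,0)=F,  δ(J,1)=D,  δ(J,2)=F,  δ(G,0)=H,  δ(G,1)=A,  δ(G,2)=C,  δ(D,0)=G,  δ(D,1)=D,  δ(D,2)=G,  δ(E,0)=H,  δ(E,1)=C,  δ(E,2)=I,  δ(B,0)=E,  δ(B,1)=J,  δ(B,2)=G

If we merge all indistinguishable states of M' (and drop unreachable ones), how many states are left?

3

Initial partition by acceptance: {A,B,C,D,H,I,J} | {E,F,G}.
Refine {A,B,C,D,H,I,J} on symbol 0: members go to different blocks, giving {B,D,H,J} and {A,C,I}.
Stable partition: {B,D,H,J} | {E,F,G} | {A,C,I} — 3 equivalence classes.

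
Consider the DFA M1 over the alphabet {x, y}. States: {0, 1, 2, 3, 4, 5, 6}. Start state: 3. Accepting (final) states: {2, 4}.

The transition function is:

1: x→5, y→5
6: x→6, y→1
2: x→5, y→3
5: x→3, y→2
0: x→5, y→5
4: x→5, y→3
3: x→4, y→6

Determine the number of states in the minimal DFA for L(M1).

First remove the unreachable states {0}; 6 states remain.
Initial partition by acceptance: {2,4} | {1,3,5,6}.
Refine {1,3,5,6} on symbol x: members go to different blocks, giving {1,5,6} and {3}.
On input x, block {1,5,6} splits into {1,6} and {5}.
On input x, block {1,6} splits into {1} and {6}.
The partition is now stable with 5 blocks: {2,4} | {1} | {3} | {5} | {6}.

5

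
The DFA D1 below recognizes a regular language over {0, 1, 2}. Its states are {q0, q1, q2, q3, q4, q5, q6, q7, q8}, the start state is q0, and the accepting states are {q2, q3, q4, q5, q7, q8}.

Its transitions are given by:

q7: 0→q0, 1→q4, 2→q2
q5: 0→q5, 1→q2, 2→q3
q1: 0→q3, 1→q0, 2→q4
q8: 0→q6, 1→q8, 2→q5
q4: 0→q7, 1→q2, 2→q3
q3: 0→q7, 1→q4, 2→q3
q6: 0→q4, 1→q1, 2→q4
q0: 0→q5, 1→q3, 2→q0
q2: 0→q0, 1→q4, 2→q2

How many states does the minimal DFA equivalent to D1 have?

States {q1,q6,q8} cannot be reached from the start state, so discard them.
Start with accepting vs non-accepting: {q2,q3,q4,q5,q7} | {q0}.
Refine {q2,q3,q4,q5,q7} on symbol 0: members go to different blocks, giving {q3,q4,q5} and {q2,q7}.
Refine {q3,q4,q5} on symbol 0: members go to different blocks, giving {q3,q4} and {q5}.
Split {q3,q4} by δ(·,1) → {q3} and {q4}.
The partition is now stable with 5 blocks: {q3} | {q0} | {q2,q7} | {q5} | {q4}.

5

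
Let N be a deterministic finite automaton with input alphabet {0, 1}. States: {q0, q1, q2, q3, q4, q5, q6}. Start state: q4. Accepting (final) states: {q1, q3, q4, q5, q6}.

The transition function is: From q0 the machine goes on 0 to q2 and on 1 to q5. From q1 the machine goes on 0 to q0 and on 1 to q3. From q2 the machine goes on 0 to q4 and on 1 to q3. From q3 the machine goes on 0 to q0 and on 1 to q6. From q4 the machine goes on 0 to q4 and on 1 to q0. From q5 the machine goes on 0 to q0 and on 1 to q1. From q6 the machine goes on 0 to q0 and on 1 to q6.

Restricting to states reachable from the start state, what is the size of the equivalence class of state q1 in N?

4

P0 = {q1,q3,q4,q5,q6} | {q0,q2}.
On input 0, block {q1,q3,q4,q5,q6} splits into {q1,q3,q5,q6} and {q4}.
On input 0, block {q0,q2} splits into {q0} and {q2}.
No further refinement is possible. Final partition (4 blocks): {q1,q3,q5,q6} | {q0} | {q4} | {q2}.
The equivalence class containing q1 is {q1,q3,q5,q6}, of size 4.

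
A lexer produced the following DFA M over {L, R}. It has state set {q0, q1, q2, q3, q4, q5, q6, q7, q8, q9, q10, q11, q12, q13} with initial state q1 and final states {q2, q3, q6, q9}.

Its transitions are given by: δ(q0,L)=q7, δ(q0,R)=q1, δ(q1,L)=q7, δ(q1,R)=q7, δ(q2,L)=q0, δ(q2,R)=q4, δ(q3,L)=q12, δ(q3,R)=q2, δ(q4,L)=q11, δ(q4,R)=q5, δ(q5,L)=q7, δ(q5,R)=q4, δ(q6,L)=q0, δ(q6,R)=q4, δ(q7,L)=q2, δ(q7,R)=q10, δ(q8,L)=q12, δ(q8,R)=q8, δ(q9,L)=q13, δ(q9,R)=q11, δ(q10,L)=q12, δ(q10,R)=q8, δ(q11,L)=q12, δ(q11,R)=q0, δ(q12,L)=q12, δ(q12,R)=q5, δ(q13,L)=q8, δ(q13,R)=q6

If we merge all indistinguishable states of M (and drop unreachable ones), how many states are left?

Reachable states from the start: {q0,q1,q2,q4,q5,q7,q8,q10,q11,q12}. Unreachable: {q3,q6,q9,q13} — drop them.
P0 = {q2} | {q0,q1,q4,q5,q7,q8,q10,q11,q12}.
Refine {q0,q1,q4,q5,q7,q8,q10,q11,q12} on symbol L: members go to different blocks, giving {q0,q1,q4,q5,q8,q10,q11,q12} and {q7}.
Split {q0,q1,q4,q5,q8,q10,q11,q12} by δ(·,L) → {q4,q8,q10,q11,q12} and {q0,q1,q5}.
Refine {q4,q8,q10,q11,q12} on symbol R: members go to different blocks, giving {q4,q11,q12} and {q8,q10}.
Refine {q0,q1,q5} on symbol R: members go to different blocks, giving {q0} and {q1} and {q5}.
Split {q4,q11,q12} by δ(·,R) → {q4,q12} and {q11}.
Split {q4,q12} by δ(·,L) → {q4} and {q12}.
Stable partition: {q2} | {q4} | {q7} | {q0} | {q8,q10} | {q1} | {q5} | {q11} | {q12} — 9 equivalence classes.

9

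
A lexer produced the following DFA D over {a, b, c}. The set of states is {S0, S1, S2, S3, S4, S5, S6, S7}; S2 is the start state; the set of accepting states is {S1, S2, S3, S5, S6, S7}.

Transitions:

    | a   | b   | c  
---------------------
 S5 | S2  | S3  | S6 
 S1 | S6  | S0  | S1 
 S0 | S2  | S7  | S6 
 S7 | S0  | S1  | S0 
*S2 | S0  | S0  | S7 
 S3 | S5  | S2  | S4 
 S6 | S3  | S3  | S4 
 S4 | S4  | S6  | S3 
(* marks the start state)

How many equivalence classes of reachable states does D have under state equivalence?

All states are reachable from the start state.
Initial partition by acceptance: {S1,S2,S3,S5,S6,S7} | {S0,S4}.
On input a, block {S1,S2,S3,S5,S6,S7} splits into {S1,S3,S5,S6} and {S2,S7}.
Split {S1,S3,S5,S6} by δ(·,a) → {S1,S3,S6} and {S5}.
Split {S1,S3,S6} by δ(·,a) → {S1,S6} and {S3}.
Refine {S1,S6} on symbol a: members go to different blocks, giving {S1} and {S6}.
On input a, block {S0,S4} splits into {S0} and {S4}.
Refine {S2,S7} on symbol b: members go to different blocks, giving {S2} and {S7}.
Stable partition: {S1} | {S0} | {S2} | {S5} | {S3} | {S6} | {S4} | {S7} — 8 equivalence classes.

8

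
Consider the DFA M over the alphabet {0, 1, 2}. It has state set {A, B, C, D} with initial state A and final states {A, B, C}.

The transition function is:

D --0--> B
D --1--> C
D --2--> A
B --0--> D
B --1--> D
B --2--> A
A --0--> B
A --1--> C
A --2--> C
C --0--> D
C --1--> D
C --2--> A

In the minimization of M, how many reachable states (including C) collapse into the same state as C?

2

P0 = {A,B,C} | {D}.
On input 0, block {A,B,C} splits into {B,C} and {A}.
The partition is now stable with 3 blocks: {B,C} | {D} | {A}.
The equivalence class containing C is {B,C}, of size 2.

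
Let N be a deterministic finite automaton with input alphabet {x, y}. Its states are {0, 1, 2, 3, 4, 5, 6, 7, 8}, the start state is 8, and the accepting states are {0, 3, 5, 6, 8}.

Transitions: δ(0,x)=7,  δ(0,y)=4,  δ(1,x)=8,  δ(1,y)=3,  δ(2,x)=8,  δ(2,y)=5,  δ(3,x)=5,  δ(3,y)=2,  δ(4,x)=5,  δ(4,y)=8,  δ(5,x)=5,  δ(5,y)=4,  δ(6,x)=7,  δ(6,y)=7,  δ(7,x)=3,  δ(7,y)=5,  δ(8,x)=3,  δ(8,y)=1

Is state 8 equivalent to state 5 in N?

Yes

First remove the unreachable states {0,6,7}; 6 states remain.
P0 = {3,5,8} | {1,2,4}.
Stable partition: {3,5,8} | {1,2,4} — 2 equivalence classes.
8 and 5 lie in the same block of the stable partition, so they are equivalent — no string distinguishes them.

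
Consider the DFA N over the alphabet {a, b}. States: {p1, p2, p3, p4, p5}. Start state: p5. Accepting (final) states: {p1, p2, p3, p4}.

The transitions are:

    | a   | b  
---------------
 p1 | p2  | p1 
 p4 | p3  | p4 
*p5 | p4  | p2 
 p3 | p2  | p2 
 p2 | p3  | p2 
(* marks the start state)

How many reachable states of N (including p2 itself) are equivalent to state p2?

States {p1} cannot be reached from the start state, so discard them.
P0 = {p2,p3,p4} | {p5}.
Stable partition: {p2,p3,p4} | {p5} — 2 equivalence classes.
The equivalence class containing p2 is {p2,p3,p4}, of size 3.

3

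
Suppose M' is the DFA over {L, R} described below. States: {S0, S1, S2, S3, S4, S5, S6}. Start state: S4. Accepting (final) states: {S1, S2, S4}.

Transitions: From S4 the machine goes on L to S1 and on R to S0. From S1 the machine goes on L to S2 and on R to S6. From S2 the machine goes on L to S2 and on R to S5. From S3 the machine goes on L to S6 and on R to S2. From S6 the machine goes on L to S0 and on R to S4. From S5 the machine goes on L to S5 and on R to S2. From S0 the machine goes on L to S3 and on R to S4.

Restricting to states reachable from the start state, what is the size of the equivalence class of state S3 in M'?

4

All states are reachable from the start state.
Start with accepting vs non-accepting: {S1,S2,S4} | {S0,S3,S5,S6}.
Stable partition: {S1,S2,S4} | {S0,S3,S5,S6} — 2 equivalence classes.
The equivalence class containing S3 is {S0,S3,S5,S6}, of size 4.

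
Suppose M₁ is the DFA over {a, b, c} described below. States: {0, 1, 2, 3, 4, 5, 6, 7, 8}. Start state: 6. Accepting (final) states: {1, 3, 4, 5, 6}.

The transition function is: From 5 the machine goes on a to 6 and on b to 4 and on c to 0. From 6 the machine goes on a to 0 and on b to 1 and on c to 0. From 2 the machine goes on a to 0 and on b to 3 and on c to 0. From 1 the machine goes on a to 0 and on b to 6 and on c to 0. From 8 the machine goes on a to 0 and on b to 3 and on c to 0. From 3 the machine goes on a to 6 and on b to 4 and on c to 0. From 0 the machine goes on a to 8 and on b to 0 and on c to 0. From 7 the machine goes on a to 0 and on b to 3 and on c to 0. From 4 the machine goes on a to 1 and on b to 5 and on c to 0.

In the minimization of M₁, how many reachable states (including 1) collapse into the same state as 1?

Reachable states from the start: {0,1,3,4,5,6,8}. Unreachable: {2,7} — drop them.
Start with accepting vs non-accepting: {1,3,4,5,6} | {0,8}.
On input a, block {1,3,4,5,6} splits into {3,4,5} and {1,6}.
Refine {0,8} on symbol b: members go to different blocks, giving {0} and {8}.
The partition is now stable with 4 blocks: {3,4,5} | {0} | {1,6} | {8}.
The equivalence class containing 1 is {1,6}, of size 2.

2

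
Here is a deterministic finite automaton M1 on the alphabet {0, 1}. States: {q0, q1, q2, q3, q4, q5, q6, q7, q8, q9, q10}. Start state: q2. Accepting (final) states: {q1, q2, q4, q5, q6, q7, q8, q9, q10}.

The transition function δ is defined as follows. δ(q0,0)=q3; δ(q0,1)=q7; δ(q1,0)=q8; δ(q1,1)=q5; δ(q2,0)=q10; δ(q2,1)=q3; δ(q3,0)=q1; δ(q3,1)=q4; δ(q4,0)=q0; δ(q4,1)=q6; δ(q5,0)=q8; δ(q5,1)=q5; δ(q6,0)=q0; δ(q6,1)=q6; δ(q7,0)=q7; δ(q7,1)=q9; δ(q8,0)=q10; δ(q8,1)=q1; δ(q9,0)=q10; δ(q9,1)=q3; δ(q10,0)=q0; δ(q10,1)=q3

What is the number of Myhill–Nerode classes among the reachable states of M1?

8

Start with accepting vs non-accepting: {q1,q2,q4,q5,q6,q7,q8,q9,q10} | {q0,q3}.
Refine {q1,q2,q4,q5,q6,q7,q8,q9,q10} on symbol 0: members go to different blocks, giving {q1,q2,q5,q7,q8,q9} and {q4,q6,q10}.
Split {q1,q2,q5,q7,q8,q9} by δ(·,0) → {q1,q5,q7} and {q2,q8,q9}.
Split {q1,q5,q7} by δ(·,0) → {q1,q5} and {q7}.
Split {q0,q3} by δ(·,0) → {q0} and {q3}.
On input 1, block {q4,q6,q10} splits into {q4,q6} and {q10}.
Split {q2,q8,q9} by δ(·,1) → {q2,q9} and {q8}.
Stable partition: {q1,q5} | {q0} | {q4,q6} | {q2,q9} | {q7} | {q3} | {q10} | {q8} — 8 equivalence classes.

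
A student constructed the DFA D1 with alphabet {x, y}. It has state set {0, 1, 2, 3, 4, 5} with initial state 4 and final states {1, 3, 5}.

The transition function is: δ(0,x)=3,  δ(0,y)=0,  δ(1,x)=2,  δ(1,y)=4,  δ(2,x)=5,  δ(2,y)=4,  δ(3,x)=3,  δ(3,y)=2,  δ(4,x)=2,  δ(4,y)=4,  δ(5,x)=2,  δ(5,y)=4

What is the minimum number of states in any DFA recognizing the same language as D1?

First remove the unreachable states {0,1,3}; 3 states remain.
Initial partition by acceptance: {5} | {2,4}.
Refine {2,4} on symbol x: members go to different blocks, giving {2} and {4}.
No further refinement is possible. Final partition (3 blocks): {5} | {2} | {4}.

3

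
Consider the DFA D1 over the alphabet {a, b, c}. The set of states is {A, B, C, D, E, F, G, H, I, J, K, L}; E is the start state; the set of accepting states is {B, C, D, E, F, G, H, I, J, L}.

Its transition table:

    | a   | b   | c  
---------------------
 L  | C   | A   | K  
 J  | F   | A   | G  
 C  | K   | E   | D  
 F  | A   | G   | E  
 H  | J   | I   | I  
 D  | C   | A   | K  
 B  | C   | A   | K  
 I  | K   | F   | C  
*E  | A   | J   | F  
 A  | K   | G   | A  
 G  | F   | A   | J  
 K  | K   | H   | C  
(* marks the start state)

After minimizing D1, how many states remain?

8

States {B,L} cannot be reached from the start state, so discard them.
Initial partition by acceptance: {C,D,E,F,G,H,I,J} | {A,K}.
Split {C,D,E,F,G,H,I,J} by δ(·,a) → {C,E,F,I} and {D,G,H,J}.
Split {C,E,F,I} by δ(·,b) → {C,I} and {E,F}.
On input c, block {C,I} splits into {C} and {I}.
Refine {A,K} on symbol c: members go to different blocks, giving {A} and {K}.
Split {D,G,H,J} by δ(·,a) → {G,J} and {D} and {H}.
No further refinement is possible. Final partition (8 blocks): {C} | {A} | {G,J} | {E,F} | {I} | {K} | {D} | {H}.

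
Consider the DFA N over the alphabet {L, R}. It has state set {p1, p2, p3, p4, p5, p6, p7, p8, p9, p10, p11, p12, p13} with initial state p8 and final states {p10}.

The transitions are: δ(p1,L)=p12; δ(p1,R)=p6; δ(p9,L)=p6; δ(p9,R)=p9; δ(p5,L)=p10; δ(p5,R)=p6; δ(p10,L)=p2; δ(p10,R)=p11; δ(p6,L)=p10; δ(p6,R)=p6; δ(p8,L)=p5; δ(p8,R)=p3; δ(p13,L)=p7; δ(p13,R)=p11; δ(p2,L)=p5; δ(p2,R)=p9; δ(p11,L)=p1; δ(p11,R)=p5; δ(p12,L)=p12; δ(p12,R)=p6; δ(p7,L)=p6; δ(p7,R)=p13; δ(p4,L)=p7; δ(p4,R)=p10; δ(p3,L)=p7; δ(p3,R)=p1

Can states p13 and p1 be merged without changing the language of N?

No

Reachable states from the start: {p1,p2,p3,p5,p6,p7,p8,p9,p10,p11,p12,p13}. Unreachable: {p4} — drop them.
Start with accepting vs non-accepting: {p10} | {p1,p2,p3,p5,p6,p7,p8,p9,p11,p12,p13}.
On input L, block {p1,p2,p3,p5,p6,p7,p8,p9,p11,p12,p13} splits into {p1,p2,p3,p7,p8,p9,p11,p12,p13} and {p5,p6}.
Split {p1,p2,p3,p7,p8,p9,p11,p12,p13} by δ(·,L) → {p1,p3,p11,p12,p13} and {p2,p7,p8,p9}.
Split {p1,p3,p11,p12,p13} by δ(·,L) → {p1,p11,p12} and {p3,p13}.
Split {p2,p7,p8,p9} by δ(·,R) → {p2,p9} and {p7,p8}.
The partition is now stable with 6 blocks: {p10} | {p1,p11,p12} | {p5,p6} | {p2,p9} | {p3,p13} | {p7,p8}.
p13 and p1 end up in different blocks, so they are distinguishable. For instance, the string 'RL' is accepted from only p1.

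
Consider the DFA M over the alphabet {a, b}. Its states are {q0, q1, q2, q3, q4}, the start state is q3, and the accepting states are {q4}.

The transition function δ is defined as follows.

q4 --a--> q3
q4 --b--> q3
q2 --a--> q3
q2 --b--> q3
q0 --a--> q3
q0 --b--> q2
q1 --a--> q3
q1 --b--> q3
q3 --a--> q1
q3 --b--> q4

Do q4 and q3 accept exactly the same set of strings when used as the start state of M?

First remove the unreachable states {q0,q2}; 3 states remain.
Start with accepting vs non-accepting: {q4} | {q1,q3}.
On input b, block {q1,q3} splits into {q1} and {q3}.
Stable partition: {q4} | {q1} | {q3} — 3 equivalence classes.
q4 and q3 end up in different blocks, so they are distinguishable. For instance, the string 'ε' is accepted from only q4.

No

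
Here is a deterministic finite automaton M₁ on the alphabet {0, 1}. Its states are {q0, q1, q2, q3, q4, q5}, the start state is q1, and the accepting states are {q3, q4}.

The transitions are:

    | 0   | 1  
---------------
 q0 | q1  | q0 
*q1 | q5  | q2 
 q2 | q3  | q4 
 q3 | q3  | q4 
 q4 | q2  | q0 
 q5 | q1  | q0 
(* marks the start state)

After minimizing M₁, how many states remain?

Start with accepting vs non-accepting: {q3,q4} | {q0,q1,q2,q5}.
Split {q3,q4} by δ(·,0) → {q3} and {q4}.
Refine {q0,q1,q2,q5} on symbol 0: members go to different blocks, giving {q0,q1,q5} and {q2}.
Refine {q0,q1,q5} on symbol 1: members go to different blocks, giving {q0,q5} and {q1}.
The partition is now stable with 5 blocks: {q3} | {q0,q5} | {q4} | {q2} | {q1}.

5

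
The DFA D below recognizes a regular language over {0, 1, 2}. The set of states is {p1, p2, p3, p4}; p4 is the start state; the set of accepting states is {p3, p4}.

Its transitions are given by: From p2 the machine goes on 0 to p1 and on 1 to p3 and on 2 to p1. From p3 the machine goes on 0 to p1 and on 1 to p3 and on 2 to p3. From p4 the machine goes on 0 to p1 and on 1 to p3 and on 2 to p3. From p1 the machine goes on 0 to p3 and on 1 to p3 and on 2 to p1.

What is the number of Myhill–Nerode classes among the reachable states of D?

Reachable states from the start: {p1,p3,p4}. Unreachable: {p2} — drop them.
Start with accepting vs non-accepting: {p3,p4} | {p1}.
The partition is now stable with 2 blocks: {p3,p4} | {p1}.

2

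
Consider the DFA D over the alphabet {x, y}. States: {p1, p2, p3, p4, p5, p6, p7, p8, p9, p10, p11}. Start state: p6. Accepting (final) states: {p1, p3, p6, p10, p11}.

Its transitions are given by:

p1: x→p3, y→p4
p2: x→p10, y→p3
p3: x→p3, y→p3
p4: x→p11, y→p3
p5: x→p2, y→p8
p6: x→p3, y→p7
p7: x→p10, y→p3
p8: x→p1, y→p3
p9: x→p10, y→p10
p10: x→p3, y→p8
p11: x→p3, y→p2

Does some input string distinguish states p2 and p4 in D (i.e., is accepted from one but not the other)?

Reachable states from the start: {p1,p2,p3,p4,p6,p7,p8,p10,p11}. Unreachable: {p5,p9} — drop them.
Start with accepting vs non-accepting: {p1,p3,p6,p10,p11} | {p2,p4,p7,p8}.
On input y, block {p1,p3,p6,p10,p11} splits into {p1,p6,p10,p11} and {p3}.
The partition is now stable with 3 blocks: {p1,p6,p10,p11} | {p2,p4,p7,p8} | {p3}.
p2 and p4 lie in the same block of the stable partition, so they are equivalent — no string distinguishes them.

No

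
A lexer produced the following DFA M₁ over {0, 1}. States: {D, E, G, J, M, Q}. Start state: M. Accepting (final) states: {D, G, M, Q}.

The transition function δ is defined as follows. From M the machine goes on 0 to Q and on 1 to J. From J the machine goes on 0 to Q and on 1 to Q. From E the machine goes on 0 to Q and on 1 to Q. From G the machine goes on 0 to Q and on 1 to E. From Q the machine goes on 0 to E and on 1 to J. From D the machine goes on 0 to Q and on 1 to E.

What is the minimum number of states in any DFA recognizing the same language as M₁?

Reachable states from the start: {E,J,M,Q}. Unreachable: {D,G} — drop them.
Initial partition by acceptance: {M,Q} | {E,J}.
Refine {M,Q} on symbol 0: members go to different blocks, giving {M} and {Q}.
Stable partition: {M} | {E,J} | {Q} — 3 equivalence classes.

3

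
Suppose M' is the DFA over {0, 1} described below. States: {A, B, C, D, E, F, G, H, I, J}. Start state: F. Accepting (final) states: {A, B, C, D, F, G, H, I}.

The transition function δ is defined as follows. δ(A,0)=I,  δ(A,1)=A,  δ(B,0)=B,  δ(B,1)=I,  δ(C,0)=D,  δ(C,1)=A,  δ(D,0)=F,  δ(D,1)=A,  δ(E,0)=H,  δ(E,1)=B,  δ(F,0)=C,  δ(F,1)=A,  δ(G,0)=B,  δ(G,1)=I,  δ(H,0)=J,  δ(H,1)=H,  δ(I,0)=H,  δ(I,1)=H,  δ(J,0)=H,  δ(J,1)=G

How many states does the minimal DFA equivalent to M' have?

6

First remove the unreachable states {E}; 9 states remain.
P0 = {A,B,C,D,F,G,H,I} | {J}.
Split {A,B,C,D,F,G,H,I} by δ(·,0) → {A,B,C,D,F,G,I} and {H}.
Refine {A,B,C,D,F,G,I} on symbol 0: members go to different blocks, giving {A,B,C,D,F,G} and {I}.
On input 0, block {A,B,C,D,F,G} splits into {B,C,D,F,G} and {A}.
Refine {B,C,D,F,G} on symbol 1: members go to different blocks, giving {C,D,F} and {B,G}.
Stable partition: {C,D,F} | {J} | {H} | {I} | {A} | {B,G} — 6 equivalence classes.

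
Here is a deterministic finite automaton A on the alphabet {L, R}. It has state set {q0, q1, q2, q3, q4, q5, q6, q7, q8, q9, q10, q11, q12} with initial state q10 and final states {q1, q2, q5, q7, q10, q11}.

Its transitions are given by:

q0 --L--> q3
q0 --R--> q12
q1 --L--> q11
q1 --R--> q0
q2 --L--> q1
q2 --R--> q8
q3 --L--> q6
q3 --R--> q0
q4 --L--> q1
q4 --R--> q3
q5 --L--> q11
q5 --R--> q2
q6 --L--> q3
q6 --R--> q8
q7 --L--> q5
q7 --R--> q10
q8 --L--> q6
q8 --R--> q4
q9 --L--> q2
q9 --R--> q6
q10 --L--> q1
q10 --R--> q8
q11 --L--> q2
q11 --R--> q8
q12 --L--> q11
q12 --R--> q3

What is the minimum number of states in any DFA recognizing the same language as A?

4

States {q5,q7,q9} cannot be reached from the start state, so discard them.
Start with accepting vs non-accepting: {q1,q2,q10,q11} | {q0,q3,q4,q6,q8,q12}.
On input L, block {q0,q3,q4,q6,q8,q12} splits into {q0,q3,q6,q8} and {q4,q12}.
Split {q0,q3,q6,q8} by δ(·,R) → {q0,q8} and {q3,q6}.
The partition is now stable with 4 blocks: {q1,q2,q10,q11} | {q0,q8} | {q4,q12} | {q3,q6}.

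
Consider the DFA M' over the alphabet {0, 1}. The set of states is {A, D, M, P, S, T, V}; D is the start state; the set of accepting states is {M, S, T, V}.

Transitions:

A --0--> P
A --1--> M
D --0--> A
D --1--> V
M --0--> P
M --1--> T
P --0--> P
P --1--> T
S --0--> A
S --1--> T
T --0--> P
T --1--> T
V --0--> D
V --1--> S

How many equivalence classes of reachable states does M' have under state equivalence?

2

Start with accepting vs non-accepting: {M,S,T,V} | {A,D,P}.
The partition is now stable with 2 blocks: {M,S,T,V} | {A,D,P}.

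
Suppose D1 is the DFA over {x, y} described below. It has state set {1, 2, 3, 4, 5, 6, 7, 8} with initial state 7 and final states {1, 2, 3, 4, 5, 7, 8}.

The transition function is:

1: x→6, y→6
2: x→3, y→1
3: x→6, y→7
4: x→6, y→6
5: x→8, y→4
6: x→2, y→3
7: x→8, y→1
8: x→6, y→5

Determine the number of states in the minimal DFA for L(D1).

Start with accepting vs non-accepting: {1,2,3,4,5,7,8} | {6}.
Split {1,2,3,4,5,7,8} by δ(·,x) → {1,3,4,8} and {2,5,7}.
On input y, block {1,3,4,8} splits into {1,4} and {3,8}.
Stable partition: {1,4} | {6} | {2,5,7} | {3,8} — 4 equivalence classes.

4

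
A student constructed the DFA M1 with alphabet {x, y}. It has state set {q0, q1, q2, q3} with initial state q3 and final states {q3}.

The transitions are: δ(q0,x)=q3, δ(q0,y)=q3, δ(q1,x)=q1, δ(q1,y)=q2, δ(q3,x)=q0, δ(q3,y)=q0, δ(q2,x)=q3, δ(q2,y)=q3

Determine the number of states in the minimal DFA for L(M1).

2

First remove the unreachable states {q1,q2}; 2 states remain.
P0 = {q3} | {q0}.
Stable partition: {q3} | {q0} — 2 equivalence classes.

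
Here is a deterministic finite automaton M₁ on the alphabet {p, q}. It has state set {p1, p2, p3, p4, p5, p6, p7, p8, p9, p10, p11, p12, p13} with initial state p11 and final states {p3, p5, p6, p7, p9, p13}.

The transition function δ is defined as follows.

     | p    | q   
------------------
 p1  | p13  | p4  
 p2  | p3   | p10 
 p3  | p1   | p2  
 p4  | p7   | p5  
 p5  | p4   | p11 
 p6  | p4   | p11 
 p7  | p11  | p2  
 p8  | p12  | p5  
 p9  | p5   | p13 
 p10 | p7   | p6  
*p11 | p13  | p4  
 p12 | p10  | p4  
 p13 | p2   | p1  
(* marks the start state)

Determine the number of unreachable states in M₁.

3

BFS from p11 reaches {p1, p2, p3, p4, p5, p6, p7, p10, p11, p13}; the 3 state(s) p8, p9, p12 are never visited.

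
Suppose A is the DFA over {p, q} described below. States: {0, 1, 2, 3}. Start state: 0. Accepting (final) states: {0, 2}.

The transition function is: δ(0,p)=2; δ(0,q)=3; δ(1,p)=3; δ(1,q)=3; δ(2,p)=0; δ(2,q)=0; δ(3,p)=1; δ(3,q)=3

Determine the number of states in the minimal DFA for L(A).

3

Initial partition by acceptance: {0,2} | {1,3}.
Refine {0,2} on symbol q: members go to different blocks, giving {0} and {2}.
No further refinement is possible. Final partition (3 blocks): {0} | {1,3} | {2}.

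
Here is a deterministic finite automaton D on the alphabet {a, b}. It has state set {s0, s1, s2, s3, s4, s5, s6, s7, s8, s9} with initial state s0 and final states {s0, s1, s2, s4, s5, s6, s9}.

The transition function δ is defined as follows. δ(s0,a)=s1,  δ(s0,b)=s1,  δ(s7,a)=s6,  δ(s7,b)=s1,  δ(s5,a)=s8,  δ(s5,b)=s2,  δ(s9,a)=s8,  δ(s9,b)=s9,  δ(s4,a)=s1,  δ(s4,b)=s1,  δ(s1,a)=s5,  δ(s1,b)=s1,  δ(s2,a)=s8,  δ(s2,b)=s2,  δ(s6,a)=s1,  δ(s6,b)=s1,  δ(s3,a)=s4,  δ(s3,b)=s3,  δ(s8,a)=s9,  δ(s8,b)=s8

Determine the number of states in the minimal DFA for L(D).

First remove the unreachable states {s3,s4,s6,s7}; 6 states remain.
Initial partition by acceptance: {s0,s1,s2,s5,s9} | {s8}.
On input a, block {s0,s1,s2,s5,s9} splits into {s2,s5,s9} and {s0,s1}.
On input a, block {s0,s1} splits into {s0} and {s1}.
The partition is now stable with 4 blocks: {s2,s5,s9} | {s8} | {s0} | {s1}.

4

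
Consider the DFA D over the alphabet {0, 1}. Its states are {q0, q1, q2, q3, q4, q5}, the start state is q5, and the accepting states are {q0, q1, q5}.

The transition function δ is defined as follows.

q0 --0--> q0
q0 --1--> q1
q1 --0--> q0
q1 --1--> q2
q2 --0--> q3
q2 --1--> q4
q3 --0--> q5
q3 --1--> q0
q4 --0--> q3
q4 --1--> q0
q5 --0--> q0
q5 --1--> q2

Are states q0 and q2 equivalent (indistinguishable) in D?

No

Every state is reachable, so we keep all 6.
P0 = {q0,q1,q5} | {q2,q3,q4}.
Split {q0,q1,q5} by δ(·,1) → {q1,q5} and {q0}.
Refine {q2,q3,q4} on symbol 0: members go to different blocks, giving {q2,q4} and {q3}.
On input 1, block {q2,q4} splits into {q2} and {q4}.
No further refinement is possible. Final partition (5 blocks): {q1,q5} | {q2} | {q0} | {q3} | {q4}.
q0 and q2 end up in different blocks, so they are distinguishable. For instance, the string 'ε' is accepted from only q0.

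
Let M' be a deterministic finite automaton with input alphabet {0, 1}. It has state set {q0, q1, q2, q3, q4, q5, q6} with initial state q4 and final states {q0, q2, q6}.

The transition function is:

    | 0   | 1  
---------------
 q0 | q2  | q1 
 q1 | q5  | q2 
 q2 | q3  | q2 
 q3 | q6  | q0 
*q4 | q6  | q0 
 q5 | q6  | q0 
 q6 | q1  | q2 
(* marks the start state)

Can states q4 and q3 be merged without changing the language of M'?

Yes

All states are reachable from the start state.
P0 = {q0,q2,q6} | {q1,q3,q4,q5}.
On input 0, block {q0,q2,q6} splits into {q2,q6} and {q0}.
Refine {q1,q3,q4,q5} on symbol 0: members go to different blocks, giving {q3,q4,q5} and {q1}.
Refine {q2,q6} on symbol 0: members go to different blocks, giving {q2} and {q6}.
The partition is now stable with 5 blocks: {q2} | {q3,q4,q5} | {q0} | {q1} | {q6}.
q4 and q3 lie in the same block of the stable partition, so they are equivalent — no string distinguishes them.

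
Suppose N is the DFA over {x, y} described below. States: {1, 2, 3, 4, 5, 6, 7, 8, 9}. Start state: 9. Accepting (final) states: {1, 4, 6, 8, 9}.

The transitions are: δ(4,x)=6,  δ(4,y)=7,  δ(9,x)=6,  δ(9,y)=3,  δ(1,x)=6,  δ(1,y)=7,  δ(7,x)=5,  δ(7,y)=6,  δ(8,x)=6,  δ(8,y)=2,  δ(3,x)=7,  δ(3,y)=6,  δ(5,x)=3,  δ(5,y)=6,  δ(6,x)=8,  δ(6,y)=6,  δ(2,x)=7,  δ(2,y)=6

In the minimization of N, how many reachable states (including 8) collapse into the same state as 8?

States {1,4} cannot be reached from the start state, so discard them.
P0 = {6,8,9} | {2,3,5,7}.
Split {6,8,9} by δ(·,y) → {8,9} and {6}.
Stable partition: {8,9} | {2,3,5,7} | {6} — 3 equivalence classes.
The equivalence class containing 8 is {8,9}, of size 2.

2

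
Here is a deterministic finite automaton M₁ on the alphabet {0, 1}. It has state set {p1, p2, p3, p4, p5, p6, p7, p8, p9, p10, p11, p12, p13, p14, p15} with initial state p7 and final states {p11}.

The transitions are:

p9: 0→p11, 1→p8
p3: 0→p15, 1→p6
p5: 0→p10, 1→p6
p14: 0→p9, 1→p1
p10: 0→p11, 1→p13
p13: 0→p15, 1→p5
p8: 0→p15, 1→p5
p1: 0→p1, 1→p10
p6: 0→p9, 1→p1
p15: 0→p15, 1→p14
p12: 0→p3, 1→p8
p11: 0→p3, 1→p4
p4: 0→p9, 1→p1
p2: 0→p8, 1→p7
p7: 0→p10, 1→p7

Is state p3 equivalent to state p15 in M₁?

States {p2,p12} cannot be reached from the start state, so discard them.
Initial partition by acceptance: {p11} | {p1,p3,p4,p5,p6,p7,p8,p9,p10,p13,p14,p15}.
Split {p1,p3,p4,p5,p6,p7,p8,p9,p10,p13,p14,p15} by δ(·,0) → {p1,p3,p4,p5,p6,p7,p8,p13,p14,p15} and {p9,p10}.
On input 0, block {p1,p3,p4,p5,p6,p7,p8,p13,p14,p15} splits into {p1,p3,p8,p13,p15} and {p4,p5,p6,p7,p14}.
On input 1, block {p1,p3,p8,p13,p15} splits into {p3,p8,p13,p15} and {p1}.
On input 1, block {p4,p5,p6,p7,p14} splits into {p4,p6,p14} and {p5,p7}.
On input 1, block {p3,p8,p13,p15} splits into {p3,p15} and {p8,p13}.
On input 1, block {p5,p7} splits into {p5} and {p7}.
Stable partition: {p11} | {p3,p15} | {p9,p10} | {p4,p6,p14} | {p1} | {p5} | {p8,p13} | {p7} — 8 equivalence classes.
p3 and p15 lie in the same block of the stable partition, so they are equivalent — no string distinguishes them.

Yes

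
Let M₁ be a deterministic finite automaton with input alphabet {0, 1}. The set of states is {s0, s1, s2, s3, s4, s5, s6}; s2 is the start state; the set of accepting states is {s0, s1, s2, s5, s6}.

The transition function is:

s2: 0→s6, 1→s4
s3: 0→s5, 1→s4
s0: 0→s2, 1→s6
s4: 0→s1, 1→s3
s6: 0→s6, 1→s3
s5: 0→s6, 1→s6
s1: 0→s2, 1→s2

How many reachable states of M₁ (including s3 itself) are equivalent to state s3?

2

First remove the unreachable states {s0}; 6 states remain.
P0 = {s1,s2,s5,s6} | {s3,s4}.
On input 1, block {s1,s2,s5,s6} splits into {s1,s5} and {s2,s6}.
Stable partition: {s1,s5} | {s3,s4} | {s2,s6} — 3 equivalence classes.
State s3 belongs to the block {s3,s4}, which has 2 states.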